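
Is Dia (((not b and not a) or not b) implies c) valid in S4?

No, not valid

Tableau for the negation not Dia (((not b and not a) or not b) implies c):
1. not Dia (((not b and not a) or not b) implies c), u
2. not (((not b and not a) or not b) implies c), u
3. (not b and not a) or not b, u
4. not c, u
5. not b, u
Accessibility: uRu
The negation has an open branch (countermodel exists).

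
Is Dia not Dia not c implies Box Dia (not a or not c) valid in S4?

Invalid (countermodel exists)

Tableau for the negation not (Dia not Dia not c implies Box Dia (not a or not c)):
1. not (Dia not Dia not c implies Box Dia (not a or not c)), w0
2. Dia not Dia not c, w0
3. not Box Dia (not a or not c), w0
4. not Dia not c, w1
5. c, w1
6. not Dia (not a or not c), w2
7. not (not a or not c), w2
8. a, w2
9. c, w2
Accessibility: w0Rw0, w0Rw1, w0Rw2, w1Rw1, w2Rw2
The negation has an open branch (countermodel exists).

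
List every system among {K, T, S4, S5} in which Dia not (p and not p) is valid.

T-tableau for the negation not Dia not (p and not p):
1. not Dia not (p and not p), w0
2. p and not p, w0
3. p, w0
4. not p, w0
Accessibility: w0Rw0
Branch closes: p and not p both at w0.
Every branch closes (one shown): valid in T, hence also in S4, S5 (every theorem of T is a theorem of S4 and S5).
K-tableau for the negation not Dia not (p and not p):
1. not Dia not (p and not p), w0
Complete open branch: countermodel on a K-frame, so not valid in K.

T, S4, S5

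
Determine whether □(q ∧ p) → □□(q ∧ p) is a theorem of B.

Tableau for the negation ¬(□(q ∧ p) → □□(q ∧ p)):
1. ¬(□(q ∧ p) → □□(q ∧ p)), 0
2. □(q ∧ p), 0
3. ¬□□(q ∧ p), 0
4. q ∧ p, 0
5. q, 0
6. p, 0
7. ¬□(q ∧ p), 1
8. q ∧ p, 1
9. q, 1
10. p, 1
11. ¬(q ∧ p), 2
12. ¬p, 2
Accessibility: 0R0, 0R1, 1R0, 1R1, 1R2, 2R1, 2R2
The negation has an open branch (countermodel exists).

No, not valid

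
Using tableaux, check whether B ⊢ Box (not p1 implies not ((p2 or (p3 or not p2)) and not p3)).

Not valid

Tableau for the negation not Box (not p1 implies not ((p2 or (p3 or not p2)) and not p3)):
1. not Box (not p1 implies not ((p2 or (p3 or not p2)) and not p3)), u
2. not (not p1 implies not ((p2 or (p3 or not p2)) and not p3)), v
3. not p1, v
4. (p2 or (p3 or not p2)) and not p3, v
5. p2 or (p3 or not p2), v
6. not p3, v
7. p3 or not p2, v
8. not p2, v
Accessibility: uRu, uRv, vRu, vRv
The negation has an open branch (countermodel exists).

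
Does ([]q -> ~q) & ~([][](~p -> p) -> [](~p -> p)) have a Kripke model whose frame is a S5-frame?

1. ([]q -> ~q) & ~([][](~p -> p) -> [](~p -> p)), w0
2. []q -> ~q, w0   [&-rule on 1]
3. ~([][](~p -> p) -> [](~p -> p)), w0   [&-rule on 1]
4. [][](~p -> p), w0   [~->-rule on 3]
5. ~[](~p -> p), w0   [~->-rule on 3]
6. [](~p -> p), w0   [[]-rule on 4 via w0Rw0]
7. ~p -> p, w0   [[]-rule on 6 via w0Rw0]
8. ~q, w0   [->-rule on 2 (branches; this branch)]
9. p, w0   [->-rule on 7 (branches; this branch)]
10. ~(~p -> p), w1   [~[]-rule on 5: fresh world w1, w0Rw1]
11. ~p, w1   [~->-rule on 10]
12. [](~p -> p), w1   [[]-rule on 4 via w0Rw1]
13. ~p -> p, w1   [[]-rule on 6 via w0Rw1]
14. p, w1   [->-rule on 13 (branches; this branch)]
Accessibility: w0Rw0, w0Rw1, w1Rw0, w1Rw1
Branch closes: p and ~p both at w1.
Every branch closes; the branch above is one of them.

Unsatisfiable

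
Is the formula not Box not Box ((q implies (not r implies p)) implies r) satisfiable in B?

Satisfiable (open branch found)

1. not Box not Box ((q implies (not r implies p)) implies r), w0
2. Box ((q implies (not r implies p)) implies r), w1   [neg-Box-rule on 1: fresh world w1, w0Rw1]
3. (q implies (not r implies p)) implies r, w0   [Box-rule on 2 via w1Rw0]
4. (q implies (not r implies p)) implies r, w1   [Box-rule on 2 via w1Rw1]
5. r, w0   [implies-rule on 3 (branches; this branch)]
6. r, w1   [implies-rule on 4 (branches; this branch)]
Accessibility: w0Rw0, w0Rw1, w1Rw0, w1Rw1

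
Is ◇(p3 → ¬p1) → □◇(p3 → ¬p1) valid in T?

Invalid (countermodel exists)

Tableau for the negation ¬(◇(p3 → ¬p1) → □◇(p3 → ¬p1)):
1. ¬(◇(p3 → ¬p1) → □◇(p3 → ¬p1)), u
2. ◇(p3 → ¬p1), u
3. ¬□◇(p3 → ¬p1), u
4. p3 → ¬p1, v
5. ¬p1, v
6. ¬◇(p3 → ¬p1), w
7. ¬(p3 → ¬p1), w
8. p3, w
9. p1, w
Accessibility: uRu, uRv, uRw, vRv, wRw
The negation has an open branch (countermodel exists).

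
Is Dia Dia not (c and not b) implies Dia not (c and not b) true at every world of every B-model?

Tableau for the negation not (Dia Dia not (c and not b) implies Dia not (c and not b)):
1. not (Dia Dia not (c and not b) implies Dia not (c and not b)), 0
2. Dia Dia not (c and not b), 0
3. not Dia not (c and not b), 0
4. c and not b, 0
5. c, 0
6. not b, 0
7. Dia not (c and not b), 1
8. c and not b, 1
9. c, 1
10. not b, 1
11. not (c and not b), 2
12. b, 2
Accessibility: 0R0, 0R1, 1R0, 1R1, 1R2, 2R1, 2R2
The negation has an open branch (countermodel exists).

No, not valid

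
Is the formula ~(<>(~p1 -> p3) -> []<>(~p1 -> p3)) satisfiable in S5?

No, unsatisfiable

1. ~(<>(~p1 -> p3) -> []<>(~p1 -> p3)), 0
2. <>(~p1 -> p3), 0   [~->-rule on 1]
3. ~[]<>(~p1 -> p3), 0   [~->-rule on 1]
4. ~p1 -> p3, 1   [<>-rule on 2: fresh world 1, 0R1]
5. p3, 1   [->-rule on 4 (branches; this branch)]
6. ~<>(~p1 -> p3), 2   [~[]-rule on 3: fresh world 2, 0R2]
7. ~(~p1 -> p3), 0   [~<>-rule on 6 via 2R0]
8. ~p1, 0   [~->-rule on 7]
9. ~p3, 0   [~->-rule on 7]
10. ~(~p1 -> p3), 1   [~<>-rule on 6 via 2R1]
11. ~p1, 1   [~->-rule on 10]
12. ~p3, 1   [~->-rule on 10]
Accessibility: 0R0, 0R1, 0R2, 1R0, 1R1, 1R2, 2R0, 2R1, 2R2
Branch closes: p3 and ~p3 both at 1.
Every branch closes; the branch above is one of them.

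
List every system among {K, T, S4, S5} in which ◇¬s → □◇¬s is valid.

S5

S5-tableau for the negation ¬(◇¬s → □◇¬s):
1. ¬(◇¬s → □◇¬s), w0
2. ◇¬s, w0   [¬→-rule on 1]
3. ¬□◇¬s, w0   [¬→-rule on 1]
4. ¬s, w1   [◇-rule on 2: fresh world w1, w0Rw1]
5. ¬◇¬s, w2   [¬□-rule on 3: fresh world w2, w0Rw2]
6. s, w0   [¬◇-rule on 5 via w2Rw0]
7. s, w1   [¬◇-rule on 5 via w2Rw1]
Accessibility: w0Rw0, w0Rw1, w0Rw2, w1Rw0, w1Rw1, w1Rw2, w2Rw0, w2Rw1, w2Rw2
Branch closes: s and ¬s both at w1.
Every branch closes (one shown): valid in S5.
S4-tableau for the negation ¬(◇¬s → □◇¬s):
1. ¬(◇¬s → □◇¬s), w0
2. ◇¬s, w0   [¬→-rule on 1]
3. ¬□◇¬s, w0   [¬→-rule on 1]
4. ¬s, w1   [◇-rule on 2: fresh world w1, w0Rw1]
5. ¬◇¬s, w2   [¬□-rule on 3: fresh world w2, w0Rw2]
6. s, w2   [¬◇-rule on 5 via w2Rw2]
Accessibility: w0Rw0, w0Rw1, w0Rw2, w1Rw1, w2Rw2
Complete open branch: countermodel on an S4-frame, so not valid in S4, nor in K, T (the same frame is also a K-frame and a T-frame).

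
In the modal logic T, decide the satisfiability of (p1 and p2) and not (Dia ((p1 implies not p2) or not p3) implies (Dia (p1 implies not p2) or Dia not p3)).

1. (p1 and p2) and not (Dia ((p1 implies not p2) or not p3) implies (Dia (p1 implies not p2) or Dia not p3)), w0
2. p1 and p2, w0
3. not (Dia ((p1 implies not p2) or not p3) implies (Dia (p1 implies not p2) or Dia not p3)), w0
4. p1, w0
5. p2, w0
6. Dia ((p1 implies not p2) or not p3), w0
7. not (Dia (p1 implies not p2) or Dia not p3), w0
8. not Dia (p1 implies not p2), w0
9. not Dia not p3, w0
10. not (p1 implies not p2), w0
11. p3, w0
12. (p1 implies not p2) or not p3, w1
13. not (p1 implies not p2), w1
14. p1, w1
15. p2, w1
16. p3, w1
17. p1 implies not p2, w1
18. not p2, w1
Accessibility: w0Rw0, w0Rw1, w1Rw1
Branch closes: p2 and not p2 both at w1.
All branches of the tableau close; one closing branch shown above.

No, unsatisfiable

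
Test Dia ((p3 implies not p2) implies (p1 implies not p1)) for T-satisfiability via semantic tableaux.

1. Dia ((p3 implies not p2) implies (p1 implies not p1)), u
2. (p3 implies not p2) implies (p1 implies not p1), v
3. p1 implies not p1, v
4. not p1, v
Accessibility: uRu, uRv, vRv

Satisfiable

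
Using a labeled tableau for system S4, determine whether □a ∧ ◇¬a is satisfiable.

No, unsatisfiable

1. □a ∧ ◇¬a, w0
2. □a, w0   [∧-rule on 1]
3. ◇¬a, w0   [∧-rule on 1]
4. a, w0   [□-rule on 2 via w0Rw0]
5. ¬a, w1   [◇-rule on 3: fresh world w1, w0Rw1]
6. a, w1   [□-rule on 2 via w0Rw1]
Accessibility: w0Rw0, w0Rw1, w1Rw1
Branch closes: a and ¬a both at w1.
All branches of the tableau close; one closing branch shown above.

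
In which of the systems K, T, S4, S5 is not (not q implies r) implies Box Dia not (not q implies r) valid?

S5-tableau for the negation not (not (not q implies r) implies Box Dia not (not q implies r)):
1. not (not (not q implies r) implies Box Dia not (not q implies r)), 0
2. not (not q implies r), 0
3. not Box Dia not (not q implies r), 0
4. not q, 0
5. not r, 0
6. not Dia not (not q implies r), 1
7. not q implies r, 0
8. not q implies r, 1
9. r, 0
Accessibility: 0R0, 0R1, 1R0, 1R1
Branch closes: r and not r both at 0.
Every branch closes (one shown): valid in S5.
S4-tableau for the negation not (not (not q implies r) implies Box Dia not (not q implies r)):
1. not (not (not q implies r) implies Box Dia not (not q implies r)), 0
2. not (not q implies r), 0
3. not Box Dia not (not q implies r), 0
4. not q, 0
5. not r, 0
6. not Dia not (not q implies r), 1
7. not q implies r, 1
8. r, 1
Accessibility: 0R0, 0R1, 1R1
Complete open branch: countermodel on an S4-frame, so not valid in S4, nor in K, T (the same frame is also a K-frame and a T-frame).

S5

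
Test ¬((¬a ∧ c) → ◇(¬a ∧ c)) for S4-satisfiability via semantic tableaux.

1. ¬((¬a ∧ c) → ◇(¬a ∧ c)), w0
2. ¬a ∧ c, w0
3. ¬◇(¬a ∧ c), w0
4. ¬a, w0
5. c, w0
6. ¬(¬a ∧ c), w0
7. ¬c, w0
Accessibility: w0Rw0
Branch closes: c and ¬c both at w0.
Every branch closes; the branch above is one of them.

Unsatisfiable (every branch closes)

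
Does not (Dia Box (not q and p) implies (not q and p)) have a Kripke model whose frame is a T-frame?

1. not (Dia Box (not q and p) implies (not q and p)), u
2. Dia Box (not q and p), u
3. not (not q and p), u
4. not p, u
5. Box (not q and p), v
6. not q and p, v
7. not q, v
8. p, v
Accessibility: uRu, uRv, vRv

Satisfiable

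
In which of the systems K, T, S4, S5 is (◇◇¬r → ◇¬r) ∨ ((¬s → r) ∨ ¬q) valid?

T, S4, S5

K-tableau for the negation ¬((◇◇¬r → ◇¬r) ∨ ((¬s → r) ∨ ¬q)):
1. ¬((◇◇¬r → ◇¬r) ∨ ((¬s → r) ∨ ¬q)), u
2. ¬(◇◇¬r → ◇¬r), u   [¬∨-rule on 1]
3. ¬((¬s → r) ∨ ¬q), u   [¬∨-rule on 1]
4. ◇◇¬r, u   [¬→-rule on 2]
5. ¬◇¬r, u   [¬→-rule on 2]
6. ¬(¬s → r), u   [¬∨-rule on 3]
7. q, u   [¬∨-rule on 3]
8. ¬s, u   [¬→-rule on 6]
9. ¬r, u   [¬→-rule on 6]
10. ◇¬r, v   [◇-rule on 4: fresh world v, uRv]
11. r, v   [¬◇-rule on 5 via uRv]
12. ¬r, w   [◇-rule on 10: fresh world w, vRw]
Accessibility: uRv, vRw
Complete open branch: countermodel on a K-frame, so not valid in K.
T-tableau for the negation ¬((◇◇¬r → ◇¬r) ∨ ((¬s → r) ∨ ¬q)):
1. ¬((◇◇¬r → ◇¬r) ∨ ((¬s → r) ∨ ¬q)), u
2. ¬(◇◇¬r → ◇¬r), u   [¬∨-rule on 1]
3. ¬((¬s → r) ∨ ¬q), u   [¬∨-rule on 1]
4. ◇◇¬r, u   [¬→-rule on 2]
5. ¬◇¬r, u   [¬→-rule on 2]
6. ¬(¬s → r), u   [¬∨-rule on 3]
7. q, u   [¬∨-rule on 3]
8. ¬s, u   [¬→-rule on 6]
9. ¬r, u   [¬→-rule on 6]
10. r, u   [¬◇-rule on 5 via uRu]
Accessibility: uRu
Branch closes: r and ¬r both at u.
Every branch closes (one shown): valid in T, hence also in S4, S5 (every theorem of T is a theorem of S4 and S5).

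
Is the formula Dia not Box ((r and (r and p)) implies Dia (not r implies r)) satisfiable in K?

Satisfiable (open branch found)

1. Dia not Box ((r and (r and p)) implies Dia (not r implies r)), u
2. not Box ((r and (r and p)) implies Dia (not r implies r)), v   [Dia-rule on 1: fresh world v, uRv]
3. not ((r and (r and p)) implies Dia (not r implies r)), w   [neg-Box-rule on 2: fresh world w, vRw]
4. r and (r and p), w   [neg-implies-rule on 3]
5. not Dia (not r implies r), w   [neg-implies-rule on 3]
6. r, w   [and-rule on 4]
7. r and p, w   [and-rule on 4]
8. p, w   [and-rule on 7]
Accessibility: uRv, vRw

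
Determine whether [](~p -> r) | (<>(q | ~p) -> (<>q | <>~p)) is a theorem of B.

Tableau for the negation ~([](~p -> r) | (<>(q | ~p) -> (<>q | <>~p))):
1. ~([](~p -> r) | (<>(q | ~p) -> (<>q | <>~p))), 0
2. ~[](~p -> r), 0   [~|-rule on 1]
3. ~(<>(q | ~p) -> (<>q | <>~p)), 0   [~|-rule on 1]
4. <>(q | ~p), 0   [~->-rule on 3]
5. ~(<>q | <>~p), 0   [~->-rule on 3]
6. ~<>q, 0   [~|-rule on 5]
7. ~<>~p, 0   [~|-rule on 5]
8. ~q, 0   [~<>-rule on 6 via 0R0]
9. p, 0   [~<>-rule on 7 via 0R0]
10. ~(~p -> r), 1   [~[]-rule on 2: fresh world 1, 0R1]
11. ~p, 1   [~->-rule on 10]
12. ~r, 1   [~->-rule on 10]
13. ~q, 1   [~<>-rule on 6 via 0R1]
14. p, 1   [~<>-rule on 7 via 0R1]
Accessibility: 0R0, 0R1, 1R0, 1R1
Branch closes: p and ~p both at 1.
Every branch of the negation's tableau closes; the branch above is one of them.

Yes, valid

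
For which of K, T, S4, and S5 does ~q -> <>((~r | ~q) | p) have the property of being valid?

T-tableau for the negation ~(~q -> <>((~r | ~q) | p)):
1. ~(~q -> <>((~r | ~q) | p)), w0
2. ~q, w0   [~->-rule on 1]
3. ~<>((~r | ~q) | p), w0   [~->-rule on 1]
4. ~((~r | ~q) | p), w0   [~<>-rule on 3 via w0Rw0]
5. ~(~r | ~q), w0   [~|-rule on 4]
6. ~p, w0   [~|-rule on 4]
7. r, w0   [~|-rule on 5]
8. q, w0   [~|-rule on 5]
Accessibility: w0Rw0
Branch closes: q and ~q both at w0.
Every branch closes (one shown): valid in T, hence also in S4, S5 (every theorem of T is a theorem of S4 and S5).
K-tableau for the negation ~(~q -> <>((~r | ~q) | p)):
1. ~(~q -> <>((~r | ~q) | p)), w0
2. ~q, w0   [~->-rule on 1]
3. ~<>((~r | ~q) | p), w0   [~->-rule on 1]
Complete open branch: countermodel on a K-frame, so not valid in K.

T, S4, S5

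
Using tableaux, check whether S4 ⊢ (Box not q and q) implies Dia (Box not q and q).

Yes, valid

Tableau for the negation not ((Box not q and q) implies Dia (Box not q and q)):
1. not ((Box not q and q) implies Dia (Box not q and q)), u
2. Box not q and q, u   [neg-implies-rule on 1]
3. not Dia (Box not q and q), u   [neg-implies-rule on 1]
4. Box not q, u   [and-rule on 2]
5. q, u   [and-rule on 2]
6. not (Box not q and q), u   [neg-Dia-rule on 3 via uRu]
7. not q, u   [Box-rule on 4 via uRu]
Accessibility: uRu
Branch closes: q and not q both at u.
Every branch of the negation's tableau closes; the branch above is one of them.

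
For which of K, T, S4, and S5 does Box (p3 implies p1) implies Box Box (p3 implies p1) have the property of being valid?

S4, S5

T-tableau for the negation not (Box (p3 implies p1) implies Box Box (p3 implies p1)):
1. not (Box (p3 implies p1) implies Box Box (p3 implies p1)), u
2. Box (p3 implies p1), u
3. not Box Box (p3 implies p1), u
4. p3 implies p1, u
5. p1, u
6. not Box (p3 implies p1), v
7. p3 implies p1, v
8. p1, v
9. not (p3 implies p1), w
10. p3, w
11. not p1, w
Accessibility: uRu, uRv, vRv, vRw, wRw
Complete open branch: countermodel on a T-frame, so not valid in T, nor in K (the same frame is also a K-frame).
S4-tableau for the negation not (Box (p3 implies p1) implies Box Box (p3 implies p1)):
1. not (Box (p3 implies p1) implies Box Box (p3 implies p1)), u
2. Box (p3 implies p1), u
3. not Box Box (p3 implies p1), u
4. p3 implies p1, u
5. p1, u
6. not Box (p3 implies p1), v
7. p3 implies p1, v
8. p1, v
9. not (p3 implies p1), w
10. p3, w
11. not p1, w
12. p3 implies p1, w
13. p1, w
Accessibility: uRu, uRv, uRw, vRv, vRw, wRw
Branch closes: p1 and not p1 both at w.
Every branch closes (one shown): valid in S4, hence also in S5 (every theorem of S4 is a theorem of S5).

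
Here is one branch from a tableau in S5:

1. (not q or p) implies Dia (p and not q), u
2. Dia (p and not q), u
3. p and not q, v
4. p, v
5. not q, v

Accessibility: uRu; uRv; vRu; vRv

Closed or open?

Not closed

There is no literal clash: for every atom and world, at most one sign appears.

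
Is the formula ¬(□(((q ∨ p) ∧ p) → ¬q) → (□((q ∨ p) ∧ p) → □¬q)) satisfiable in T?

Unsatisfiable

1. ¬(□(((q ∨ p) ∧ p) → ¬q) → (□((q ∨ p) ∧ p) → □¬q)), w0
2. □(((q ∨ p) ∧ p) → ¬q), w0
3. ¬(□((q ∨ p) ∧ p) → □¬q), w0
4. □((q ∨ p) ∧ p), w0
5. ¬□¬q, w0
6. ((q ∨ p) ∧ p) → ¬q, w0
7. (q ∨ p) ∧ p, w0
8. q ∨ p, w0
9. p, w0
10. ¬q, w0
11. q, w1
12. ((q ∨ p) ∧ p) → ¬q, w1
13. (q ∨ p) ∧ p, w1
14. q ∨ p, w1
15. p, w1
16. ¬((q ∨ p) ∧ p), w1
17. ¬(q ∨ p), w1
18. ¬q, w1
19. ¬p, w1
Accessibility: w0Rw0, w0Rw1, w1Rw1
Branch closes: q and ¬q both at w1.
All branches of the tableau close; one closing branch shown above.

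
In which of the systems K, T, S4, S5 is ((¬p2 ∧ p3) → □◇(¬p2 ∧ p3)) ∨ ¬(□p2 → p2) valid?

S5-tableau for the negation ¬(((¬p2 ∧ p3) → □◇(¬p2 ∧ p3)) ∨ ¬(□p2 → p2)):
1. ¬(((¬p2 ∧ p3) → □◇(¬p2 ∧ p3)) ∨ ¬(□p2 → p2)), 0
2. ¬((¬p2 ∧ p3) → □◇(¬p2 ∧ p3)), 0   [¬∨-rule on 1]
3. □p2 → p2, 0   [¬∨-rule on 1]
4. ¬p2 ∧ p3, 0   [¬→-rule on 2]
5. ¬□◇(¬p2 ∧ p3), 0   [¬→-rule on 2]
6. ¬p2, 0   [∧-rule on 4]
7. p3, 0   [∧-rule on 4]
8. ¬□p2, 0   [→-rule on 3 (branches; this branch)]
9. ¬◇(¬p2 ∧ p3), 1   [¬□-rule on 5: fresh world 1, 0R1]
10. ¬(¬p2 ∧ p3), 0   [¬◇-rule on 9 via 1R0]
11. ¬(¬p2 ∧ p3), 1   [¬◇-rule on 9 via 1R1]
12. ¬p3, 0   [¬∧-rule on 10 (branches; this branch)]
Accessibility: 0R0, 0R1, 1R0, 1R1
Branch closes: p3 and ¬p3 both at 0.
Every branch closes (one shown): valid in S5.
S4-tableau for the negation ¬(((¬p2 ∧ p3) → □◇(¬p2 ∧ p3)) ∨ ¬(□p2 → p2)):
1. ¬(((¬p2 ∧ p3) → □◇(¬p2 ∧ p3)) ∨ ¬(□p2 → p2)), 0
2. ¬((¬p2 ∧ p3) → □◇(¬p2 ∧ p3)), 0   [¬∨-rule on 1]
3. □p2 → p2, 0   [¬∨-rule on 1]
4. ¬p2 ∧ p3, 0   [¬→-rule on 2]
5. ¬□◇(¬p2 ∧ p3), 0   [¬→-rule on 2]
6. ¬p2, 0   [∧-rule on 4]
7. p3, 0   [∧-rule on 4]
8. ¬□p2, 0   [→-rule on 3 (branches; this branch)]
9. ¬◇(¬p2 ∧ p3), 1   [¬□-rule on 5: fresh world 1, 0R1]
10. ¬(¬p2 ∧ p3), 1   [¬◇-rule on 9 via 1R1]
11. ¬p3, 1   [¬∧-rule on 10 (branches; this branch)]
12. ¬p2, 2   [¬□-rule on 8: fresh world 2, 0R2]
Accessibility: 0R0, 0R1, 0R2, 1R1, 2R2
Complete open branch: countermodel on an S4-frame, so not valid in S4, nor in K, T (the same frame is also a K-frame and a T-frame).

S5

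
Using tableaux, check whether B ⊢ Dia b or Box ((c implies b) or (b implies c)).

Valid in B

Tableau for the negation not (Dia b or Box ((c implies b) or (b implies c))):
1. not (Dia b or Box ((c implies b) or (b implies c))), w0
2. not Dia b, w0   [neg-or-rule on 1]
3. not Box ((c implies b) or (b implies c)), w0   [neg-or-rule on 1]
4. not b, w0   [neg-Dia-rule on 2 via w0Rw0]
5. not ((c implies b) or (b implies c)), w1   [neg-Box-rule on 3: fresh world w1, w0Rw1]
6. not (c implies b), w1   [neg-or-rule on 5]
7. not (b implies c), w1   [neg-or-rule on 5]
8. c, w1   [neg-implies-rule on 6]
9. not b, w1   [neg-implies-rule on 6]
10. b, w1   [neg-implies-rule on 7]
11. not c, w1   [neg-implies-rule on 7]
Accessibility: w0Rw0, w0Rw1, w1Rw0, w1Rw1
Branch closes: b and not b both at w1.
All branches of the negation close; one closing branch shown above.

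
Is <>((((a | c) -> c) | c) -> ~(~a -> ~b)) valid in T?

Invalid (countermodel exists)

Tableau for the negation ~<>((((a | c) -> c) | c) -> ~(~a -> ~b)):
1. ~<>((((a | c) -> c) | c) -> ~(~a -> ~b)), u
2. ~((((a | c) -> c) | c) -> ~(~a -> ~b)), u
3. ((a | c) -> c) | c, u
4. ~a -> ~b, u
5. c, u
6. ~b, u
Accessibility: uRu
The negation has an open branch (countermodel exists).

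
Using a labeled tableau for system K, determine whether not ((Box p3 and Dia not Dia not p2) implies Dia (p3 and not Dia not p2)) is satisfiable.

Unsatisfiable

1. not ((Box p3 and Dia not Dia not p2) implies Dia (p3 and not Dia not p2)), 0
2. Box p3 and Dia not Dia not p2, 0   [neg-implies-rule on 1]
3. not Dia (p3 and not Dia not p2), 0   [neg-implies-rule on 1]
4. Box p3, 0   [and-rule on 2]
5. Dia not Dia not p2, 0   [and-rule on 2]
6. not Dia not p2, 1   [Dia-rule on 5: fresh world 1, 0R1]
7. not (p3 and not Dia not p2), 1   [neg-Dia-rule on 3 via 0R1]
8. p3, 1   [Box-rule on 4 via 0R1]
9. Dia not p2, 1   [neg-and-rule on 7 (branches; this branch)]
10. not p2, 2   [Dia-rule on 9: fresh world 2, 1R2]
11. p2, 2   [neg-Dia-rule on 6 via 1R2]
Accessibility: 0R1, 1R2
Branch closes: p2 and not p2 both at 2.
(One branch shown.) All branches close.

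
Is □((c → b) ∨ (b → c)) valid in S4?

Valid

Tableau for the negation ¬□((c → b) ∨ (b → c)):
1. ¬□((c → b) ∨ (b → c)), u
2. ¬((c → b) ∨ (b → c)), v   [¬□-rule on 1: fresh world v, uRv]
3. ¬(c → b), v   [¬∨-rule on 2]
4. ¬(b → c), v   [¬∨-rule on 2]
5. c, v   [¬→-rule on 3]
6. ¬b, v   [¬→-rule on 3]
7. b, v   [¬→-rule on 4]
8. ¬c, v   [¬→-rule on 4]
Accessibility: uRu, uRv, vRv
Branch closes: b and ¬b both at v.
Every branch of the negation's tableau closes; the branch above is one of them.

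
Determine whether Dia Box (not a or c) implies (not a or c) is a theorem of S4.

Tableau for the negation not (Dia Box (not a or c) implies (not a or c)):
1. not (Dia Box (not a or c) implies (not a or c)), w0
2. Dia Box (not a or c), w0   [neg-implies-rule on 1]
3. not (not a or c), w0   [neg-implies-rule on 1]
4. a, w0   [neg-or-rule on 3]
5. not c, w0   [neg-or-rule on 3]
6. Box (not a or c), w1   [Dia-rule on 2: fresh world w1, w0Rw1]
7. not a or c, w1   [Box-rule on 6 via w1Rw1]
8. c, w1   [or-rule on 7 (branches; this branch)]
Accessibility: w0Rw0, w0Rw1, w1Rw1
The negation has an open branch (countermodel exists).

No, not valid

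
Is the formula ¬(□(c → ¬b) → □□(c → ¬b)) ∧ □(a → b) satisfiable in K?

Yes, satisfiable

1. ¬(□(c → ¬b) → □□(c → ¬b)) ∧ □(a → b), 0
2. ¬(□(c → ¬b) → □□(c → ¬b)), 0
3. □(a → b), 0
4. □(c → ¬b), 0
5. ¬□□(c → ¬b), 0
6. ¬□(c → ¬b), 1
7. a → b, 1
8. c → ¬b, 1
9. b, 1
10. ¬c, 1
11. ¬(c → ¬b), 2
12. c, 2
13. b, 2
Accessibility: 0R1, 1R2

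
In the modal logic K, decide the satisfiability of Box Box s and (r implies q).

1. Box Box s and (r implies q), u
2. Box Box s, u
3. r implies q, u
4. q, u

Satisfiable (open branch found)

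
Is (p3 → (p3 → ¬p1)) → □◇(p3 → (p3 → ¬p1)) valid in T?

No, not valid

Tableau for the negation ¬((p3 → (p3 → ¬p1)) → □◇(p3 → (p3 → ¬p1))):
1. ¬((p3 → (p3 → ¬p1)) → □◇(p3 → (p3 → ¬p1))), 0
2. p3 → (p3 → ¬p1), 0   [¬→-rule on 1]
3. ¬□◇(p3 → (p3 → ¬p1)), 0   [¬→-rule on 1]
4. p3 → ¬p1, 0   [→-rule on 2 (branches; this branch)]
5. ¬p1, 0   [→-rule on 4 (branches; this branch)]
6. ¬◇(p3 → (p3 → ¬p1)), 1   [¬□-rule on 3: fresh world 1, 0R1]
7. ¬(p3 → (p3 → ¬p1)), 1   [¬◇-rule on 6 via 1R1]
8. p3, 1   [¬→-rule on 7]
9. ¬(p3 → ¬p1), 1   [¬→-rule on 7]
10. p1, 1   [¬→-rule on 9]
Accessibility: 0R0, 0R1, 1R1
The negation has an open branch (countermodel exists).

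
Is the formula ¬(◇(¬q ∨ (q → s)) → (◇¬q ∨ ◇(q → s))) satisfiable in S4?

1. ¬(◇(¬q ∨ (q → s)) → (◇¬q ∨ ◇(q → s))), 0
2. ◇(¬q ∨ (q → s)), 0
3. ¬(◇¬q ∨ ◇(q → s)), 0
4. ¬◇¬q, 0
5. ¬◇(q → s), 0
6. q, 0
7. ¬(q → s), 0
8. ¬s, 0
9. ¬q ∨ (q → s), 1
10. q, 1
11. ¬(q → s), 1
12. ¬s, 1
13. q → s, 1
14. s, 1
Accessibility: 0R0, 0R1, 1R1
Branch closes: s and ¬s both at 1.
(One branch shown.) All branches close.

Unsatisfiable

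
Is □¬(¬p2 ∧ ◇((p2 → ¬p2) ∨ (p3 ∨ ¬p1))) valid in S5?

No, not valid

Tableau for the negation ¬□¬(¬p2 ∧ ◇((p2 → ¬p2) ∨ (p3 ∨ ¬p1))):
1. ¬□¬(¬p2 ∧ ◇((p2 → ¬p2) ∨ (p3 ∨ ¬p1))), u
2. ¬p2 ∧ ◇((p2 → ¬p2) ∨ (p3 ∨ ¬p1)), v
3. ¬p2, v
4. ◇((p2 → ¬p2) ∨ (p3 ∨ ¬p1)), v
5. (p2 → ¬p2) ∨ (p3 ∨ ¬p1), w
6. p3 ∨ ¬p1, w
7. ¬p1, w
Accessibility: uRu, uRv, uRw, vRu, vRv, vRw, wRu, wRv, wRw
The negation has an open branch (countermodel exists).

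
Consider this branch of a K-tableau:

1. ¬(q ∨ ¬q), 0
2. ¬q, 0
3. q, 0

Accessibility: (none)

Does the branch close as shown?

Both q and ¬q appear at 0.

Yes, closed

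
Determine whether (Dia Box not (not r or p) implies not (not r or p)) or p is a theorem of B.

Valid

Tableau for the negation not ((Dia Box not (not r or p) implies not (not r or p)) or p):
1. not ((Dia Box not (not r or p) implies not (not r or p)) or p), 0
2. not (Dia Box not (not r or p) implies not (not r or p)), 0   [neg-or-rule on 1]
3. not p, 0   [neg-or-rule on 1]
4. Dia Box not (not r or p), 0   [neg-implies-rule on 2]
5. not r or p, 0   [neg-implies-rule on 2]
6. not r, 0   [or-rule on 5 (branches; this branch)]
7. Box not (not r or p), 1   [Dia-rule on 4: fresh world 1, 0R1]
8. not (not r or p), 0   [Box-rule on 7 via 1R0]
9. r, 0   [neg-or-rule on 8]
Accessibility: 0R0, 0R1, 1R0, 1R1
Branch closes: r and not r both at 0.
All branches of the negation close; one closing branch shown above.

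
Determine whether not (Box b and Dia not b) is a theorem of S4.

Tableau for the negation Box b and Dia not b:
1. Box b and Dia not b, 0
2. Box b, 0   [and-rule on 1]
3. Dia not b, 0   [and-rule on 1]
4. b, 0   [Box-rule on 2 via 0R0]
5. not b, 1   [Dia-rule on 3: fresh world 1, 0R1]
6. b, 1   [Box-rule on 2 via 0R1]
Accessibility: 0R0, 0R1, 1R1
Branch closes: b and not b both at 1.
Every branch of the negation's tableau closes; the branch above is one of them.

Valid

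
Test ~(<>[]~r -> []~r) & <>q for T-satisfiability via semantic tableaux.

1. ~(<>[]~r -> []~r) & <>q, 0
2. ~(<>[]~r -> []~r), 0
3. <>q, 0
4. <>[]~r, 0
5. ~[]~r, 0
6. q, 1
7. []~r, 2
8. ~r, 2
9. r, 3
Accessibility: 0R0, 0R1, 0R2, 0R3, 1R1, 2R2, 3R3

Yes, satisfiable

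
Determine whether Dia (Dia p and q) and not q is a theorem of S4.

Tableau for the negation not (Dia (Dia p and q) and not q):
1. not (Dia (Dia p and q) and not q), w0
2. q, w0
Accessibility: w0Rw0
The negation has an open branch (countermodel exists).

No, not valid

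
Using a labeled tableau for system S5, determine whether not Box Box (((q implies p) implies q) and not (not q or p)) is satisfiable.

1. not Box Box (((q implies p) implies q) and not (not q or p)), 0
2. not Box (((q implies p) implies q) and not (not q or p)), 1
3. not (((q implies p) implies q) and not (not q or p)), 2
4. not q or p, 2
5. p, 2
Accessibility: 0R0, 0R1, 0R2, 1R0, 1R1, 1R2, 2R0, 2R1, 2R2

Satisfiable (open branch found)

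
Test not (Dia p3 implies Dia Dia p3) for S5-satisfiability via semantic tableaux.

1. not (Dia p3 implies Dia Dia p3), u
2. Dia p3, u
3. not Dia Dia p3, u
4. not Dia p3, u
5. not p3, u
6. p3, v
7. not Dia p3, v
8. not p3, v
Accessibility: uRu, uRv, vRu, vRv
Branch closes: p3 and not p3 both at v.
(One branch shown.) All branches close.

Unsatisfiable (every branch closes)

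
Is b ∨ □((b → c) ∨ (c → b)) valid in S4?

Tableau for the negation ¬(b ∨ □((b → c) ∨ (c → b))):
1. ¬(b ∨ □((b → c) ∨ (c → b))), 0
2. ¬b, 0   [¬∨-rule on 1]
3. ¬□((b → c) ∨ (c → b)), 0   [¬∨-rule on 1]
4. ¬((b → c) ∨ (c → b)), 1   [¬□-rule on 3: fresh world 1, 0R1]
5. ¬(b → c), 1   [¬∨-rule on 4]
6. ¬(c → b), 1   [¬∨-rule on 4]
7. b, 1   [¬→-rule on 5]
8. ¬c, 1   [¬→-rule on 5]
9. c, 1   [¬→-rule on 6]
10. ¬b, 1   [¬→-rule on 6]
Accessibility: 0R0, 0R1, 1R1
Branch closes: c and ¬c both at 1.
All branches of the negation close; one closing branch shown above.

Yes, valid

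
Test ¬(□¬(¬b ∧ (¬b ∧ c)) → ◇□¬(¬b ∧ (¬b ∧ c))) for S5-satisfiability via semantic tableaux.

No, unsatisfiable

1. ¬(□¬(¬b ∧ (¬b ∧ c)) → ◇□¬(¬b ∧ (¬b ∧ c))), 0
2. □¬(¬b ∧ (¬b ∧ c)), 0
3. ¬◇□¬(¬b ∧ (¬b ∧ c)), 0
4. ¬(¬b ∧ (¬b ∧ c)), 0
5. ¬□¬(¬b ∧ (¬b ∧ c)), 0
6. ¬(¬b ∧ c), 0
7. ¬c, 0
8. ¬b ∧ (¬b ∧ c), 1
9. ¬b, 1
10. ¬b ∧ c, 1
11. c, 1
12. ¬(¬b ∧ (¬b ∧ c)), 1
13. ¬□¬(¬b ∧ (¬b ∧ c)), 1
14. ¬(¬b ∧ c), 1
15. ¬c, 1
Accessibility: 0R0, 0R1, 1R0, 1R1
Branch closes: c and ¬c both at 1.
All branches of the tableau close; one closing branch shown above.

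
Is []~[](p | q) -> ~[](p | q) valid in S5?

Valid

Tableau for the negation ~([]~[](p | q) -> ~[](p | q)):
1. ~([]~[](p | q) -> ~[](p | q)), w0
2. []~[](p | q), w0
3. [](p | q), w0
4. ~[](p | q), w0
5. p | q, w0
6. q, w0
7. ~(p | q), w1
8. ~p, w1
9. ~q, w1
10. ~[](p | q), w1
11. p | q, w1
12. q, w1
Accessibility: w0Rw0, w0Rw1, w1Rw0, w1Rw1
Branch closes: q and ~q both at w1.
All branches of the negation close; one closing branch shown above.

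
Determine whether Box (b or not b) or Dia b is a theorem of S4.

Tableau for the negation not (Box (b or not b) or Dia b):
1. not (Box (b or not b) or Dia b), u
2. not Box (b or not b), u
3. not Dia b, u
4. not b, u
5. not (b or not b), v
6. not b, v
7. b, v
Accessibility: uRu, uRv, vRv
Branch closes: b and not b both at v.
All branches of the negation close; one closing branch shown above.

Yes, valid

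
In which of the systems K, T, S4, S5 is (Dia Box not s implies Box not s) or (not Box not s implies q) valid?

S5-tableau for the negation not ((Dia Box not s implies Box not s) or (not Box not s implies q)):
1. not ((Dia Box not s implies Box not s) or (not Box not s implies q)), 0
2. not (Dia Box not s implies Box not s), 0
3. not (not Box not s implies q), 0
4. Dia Box not s, 0
5. not Box not s, 0
6. not q, 0
7. Box not s, 1
8. not s, 0
9. not s, 1
10. s, 2
11. not s, 2
Accessibility: 0R0, 0R1, 0R2, 1R0, 1R1, 1R2, 2R0, 2R1, 2R2
Branch closes: s and not s both at 2.
Every branch closes (one shown): valid in S5.
S4-tableau for the negation not ((Dia Box not s implies Box not s) or (not Box not s implies q)):
1. not ((Dia Box not s implies Box not s) or (not Box not s implies q)), 0
2. not (Dia Box not s implies Box not s), 0
3. not (not Box not s implies q), 0
4. Dia Box not s, 0
5. not Box not s, 0
6. not q, 0
7. Box not s, 1
8. not s, 1
9. s, 2
Accessibility: 0R0, 0R1, 0R2, 1R1, 2R2
Complete open branch: countermodel on an S4-frame, so not valid in S4, nor in K, T (the same frame is also a K-frame and a T-frame).

S5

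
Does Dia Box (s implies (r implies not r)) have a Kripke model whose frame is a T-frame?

Satisfiable

1. Dia Box (s implies (r implies not r)), u
2. Box (s implies (r implies not r)), v
3. s implies (r implies not r), v
4. r implies not r, v
5. not r, v
Accessibility: uRu, uRv, vRv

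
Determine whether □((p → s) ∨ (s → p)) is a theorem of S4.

Yes, valid

Tableau for the negation ¬□((p → s) ∨ (s → p)):
1. ¬□((p → s) ∨ (s → p)), w0
2. ¬((p → s) ∨ (s → p)), w1
3. ¬(p → s), w1
4. ¬(s → p), w1
5. p, w1
6. ¬s, w1
7. s, w1
8. ¬p, w1
Accessibility: w0Rw0, w0Rw1, w1Rw1
Branch closes: s and ¬s both at w1.
All branches of the negation close; one closing branch shown above.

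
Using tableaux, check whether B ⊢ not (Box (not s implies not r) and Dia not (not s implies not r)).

Yes, valid

Tableau for the negation Box (not s implies not r) and Dia not (not s implies not r):
1. Box (not s implies not r) and Dia not (not s implies not r), u
2. Box (not s implies not r), u
3. Dia not (not s implies not r), u
4. not s implies not r, u
5. not r, u
6. not (not s implies not r), v
7. not s, v
8. r, v
9. not s implies not r, v
10. not r, v
Accessibility: uRu, uRv, vRu, vRv
Branch closes: r and not r both at v.
All branches of the negation close; one closing branch shown above.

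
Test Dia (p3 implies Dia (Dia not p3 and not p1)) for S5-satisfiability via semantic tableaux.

Satisfiable

1. Dia (p3 implies Dia (Dia not p3 and not p1)), w0
2. p3 implies Dia (Dia not p3 and not p1), w1
3. Dia (Dia not p3 and not p1), w1
4. Dia not p3 and not p1, w2
5. Dia not p3, w2
6. not p1, w2
7. not p3, w3
Accessibility: w0Rw0, w0Rw1, w0Rw2, w0Rw3, w1Rw0, w1Rw1, w1Rw2, w1Rw3, w2Rw0, w2Rw1, w2Rw2, w2Rw3, w3Rw0, w3Rw1, w3Rw2, w3Rw3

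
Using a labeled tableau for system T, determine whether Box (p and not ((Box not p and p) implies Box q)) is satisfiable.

Unsatisfiable

1. Box (p and not ((Box not p and p) implies Box q)), 0
2. p and not ((Box not p and p) implies Box q), 0
3. p, 0
4. not ((Box not p and p) implies Box q), 0
5. Box not p and p, 0
6. not Box q, 0
7. Box not p, 0
8. not p, 0
Accessibility: 0R0
Branch closes: p and not p both at 0.
Every branch closes; the branch above is one of them.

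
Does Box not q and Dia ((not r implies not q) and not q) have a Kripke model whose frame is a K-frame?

1. Box not q and Dia ((not r implies not q) and not q), u
2. Box not q, u
3. Dia ((not r implies not q) and not q), u
4. (not r implies not q) and not q, v
5. not r implies not q, v
6. not q, v
Accessibility: uRv

Satisfiable (open branch found)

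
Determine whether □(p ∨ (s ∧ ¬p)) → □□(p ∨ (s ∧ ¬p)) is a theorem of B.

Tableau for the negation ¬(□(p ∨ (s ∧ ¬p)) → □□(p ∨ (s ∧ ¬p))):
1. ¬(□(p ∨ (s ∧ ¬p)) → □□(p ∨ (s ∧ ¬p))), 0
2. □(p ∨ (s ∧ ¬p)), 0
3. ¬□□(p ∨ (s ∧ ¬p)), 0
4. p ∨ (s ∧ ¬p), 0
5. s ∧ ¬p, 0
6. s, 0
7. ¬p, 0
8. ¬□(p ∨ (s ∧ ¬p)), 1
9. p ∨ (s ∧ ¬p), 1
10. s ∧ ¬p, 1
11. s, 1
12. ¬p, 1
13. ¬(p ∨ (s ∧ ¬p)), 2
14. ¬p, 2
15. ¬(s ∧ ¬p), 2
16. ¬s, 2
Accessibility: 0R0, 0R1, 1R0, 1R1, 1R2, 2R1, 2R2
The negation has an open branch (countermodel exists).

No, not valid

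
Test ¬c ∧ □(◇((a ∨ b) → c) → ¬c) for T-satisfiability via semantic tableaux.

Satisfiable

1. ¬c ∧ □(◇((a ∨ b) → c) → ¬c), 0
2. ¬c, 0   [∧-rule on 1]
3. □(◇((a ∨ b) → c) → ¬c), 0   [∧-rule on 1]
4. ◇((a ∨ b) → c) → ¬c, 0   [□-rule on 3 via 0R0]
Accessibility: 0R0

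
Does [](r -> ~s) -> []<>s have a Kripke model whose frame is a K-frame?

Satisfiable (open branch found)

1. [](r -> ~s) -> []<>s, u
2. []<>s, u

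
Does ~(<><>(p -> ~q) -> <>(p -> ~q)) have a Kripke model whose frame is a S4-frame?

No, unsatisfiable

1. ~(<><>(p -> ~q) -> <>(p -> ~q)), w0
2. <><>(p -> ~q), w0   [~->-rule on 1]
3. ~<>(p -> ~q), w0   [~->-rule on 1]
4. ~(p -> ~q), w0   [~<>-rule on 3 via w0Rw0]
5. p, w0   [~->-rule on 4]
6. q, w0   [~->-rule on 4]
7. <>(p -> ~q), w1   [<>-rule on 2: fresh world w1, w0Rw1]
8. ~(p -> ~q), w1   [~<>-rule on 3 via w0Rw1]
9. p, w1   [~->-rule on 8]
10. q, w1   [~->-rule on 8]
11. p -> ~q, w2   [<>-rule on 7: fresh world w2, w1Rw2]
12. ~(p -> ~q), w2   [~<>-rule on 3 via w0Rw2]
13. p, w2   [~->-rule on 12]
14. q, w2   [~->-rule on 12]
15. ~q, w2   [->-rule on 11 (branches; this branch)]
Accessibility: w0Rw0, w0Rw1, w0Rw2, w1Rw1, w1Rw2, w2Rw2
Branch closes: q and ~q both at w2.
All branches of the tableau close; one closing branch shown above.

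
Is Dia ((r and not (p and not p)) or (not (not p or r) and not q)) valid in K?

Tableau for the negation not Dia ((r and not (p and not p)) or (not (not p or r) and not q)):
1. not Dia ((r and not (p and not p)) or (not (not p or r) and not q)), w0
The negation has an open branch (countermodel exists).

Invalid (countermodel exists)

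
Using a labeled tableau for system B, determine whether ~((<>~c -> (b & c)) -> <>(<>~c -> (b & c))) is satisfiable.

1. ~((<>~c -> (b & c)) -> <>(<>~c -> (b & c))), u
2. <>~c -> (b & c), u
3. ~<>(<>~c -> (b & c)), u
4. ~(<>~c -> (b & c)), u
5. <>~c, u
6. ~(b & c), u
7. ~<>~c, u
8. c, u
9. ~b, u
10. ~c, v
11. ~(<>~c -> (b & c)), v
12. <>~c, v
13. ~(b & c), v
14. c, v
Accessibility: uRu, uRv, vRu, vRv
Branch closes: c and ~c both at v.
All branches of the tableau close; one closing branch shown above.

Unsatisfiable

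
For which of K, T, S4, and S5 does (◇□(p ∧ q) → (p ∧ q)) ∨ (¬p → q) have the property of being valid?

S5

S4-tableau for the negation ¬((◇□(p ∧ q) → (p ∧ q)) ∨ (¬p → q)):
1. ¬((◇□(p ∧ q) → (p ∧ q)) ∨ (¬p → q)), w0
2. ¬(◇□(p ∧ q) → (p ∧ q)), w0
3. ¬(¬p → q), w0
4. ◇□(p ∧ q), w0
5. ¬(p ∧ q), w0
6. ¬p, w0
7. ¬q, w0
8. □(p ∧ q), w1
9. p ∧ q, w1
10. p, w1
11. q, w1
Accessibility: w0Rw0, w0Rw1, w1Rw1
Complete open branch: countermodel on an S4-frame, so not valid in S4, nor in K, T (the same frame is also a K-frame and a T-frame).
S5-tableau for the negation ¬((◇□(p ∧ q) → (p ∧ q)) ∨ (¬p → q)):
1. ¬((◇□(p ∧ q) → (p ∧ q)) ∨ (¬p → q)), w0
2. ¬(◇□(p ∧ q) → (p ∧ q)), w0
3. ¬(¬p → q), w0
4. ◇□(p ∧ q), w0
5. ¬(p ∧ q), w0
6. ¬p, w0
7. ¬q, w0
8. □(p ∧ q), w1
9. p ∧ q, w0
10. p, w0
11. q, w0
Accessibility: w0Rw0, w0Rw1, w1Rw0, w1Rw1
Branch closes: p and ¬p both at w0.
Every branch closes (one shown): valid in S5.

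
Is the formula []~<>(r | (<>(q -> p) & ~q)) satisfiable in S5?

Satisfiable

1. []~<>(r | (<>(q -> p) & ~q)), u
2. ~<>(r | (<>(q -> p) & ~q)), u
3. ~(r | (<>(q -> p) & ~q)), u
4. ~r, u
5. ~(<>(q -> p) & ~q), u
6. q, u
Accessibility: uRu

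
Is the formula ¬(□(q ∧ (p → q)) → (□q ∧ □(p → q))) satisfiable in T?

1. ¬(□(q ∧ (p → q)) → (□q ∧ □(p → q))), u
2. □(q ∧ (p → q)), u
3. ¬(□q ∧ □(p → q)), u
4. q ∧ (p → q), u
5. q, u
6. p → q, u
7. ¬□(p → q), u
8. ¬(p → q), v
9. p, v
10. ¬q, v
11. q ∧ (p → q), v
12. q, v
13. p → q, v
Accessibility: uRu, uRv, vRv
Branch closes: q and ¬q both at v.
All branches of the tableau close; one closing branch shown above.

Unsatisfiable (every branch closes)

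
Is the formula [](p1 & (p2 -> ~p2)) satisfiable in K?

1. [](p1 & (p2 -> ~p2)), 0

Yes, satisfiable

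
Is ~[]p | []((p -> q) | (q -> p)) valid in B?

Tableau for the negation ~(~[]p | []((p -> q) | (q -> p))):
1. ~(~[]p | []((p -> q) | (q -> p))), u
2. []p, u   [~|-rule on 1]
3. ~[]((p -> q) | (q -> p)), u   [~|-rule on 1]
4. p, u   [[]-rule on 2 via uRu]
5. ~((p -> q) | (q -> p)), v   [~[]-rule on 3: fresh world v, uRv]
6. ~(p -> q), v   [~|-rule on 5]
7. ~(q -> p), v   [~|-rule on 5]
8. p, v   [~->-rule on 6]
9. ~q, v   [~->-rule on 6]
10. q, v   [~->-rule on 7]
11. ~p, v   [~->-rule on 7]
Accessibility: uRu, uRv, vRu, vRv
Branch closes: q and ~q both at v.
All branches of the negation close; one closing branch shown above.

Valid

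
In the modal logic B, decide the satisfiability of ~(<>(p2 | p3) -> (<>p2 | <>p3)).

1. ~(<>(p2 | p3) -> (<>p2 | <>p3)), u
2. <>(p2 | p3), u   [~->-rule on 1]
3. ~(<>p2 | <>p3), u   [~->-rule on 1]
4. ~<>p2, u   [~|-rule on 3]
5. ~<>p3, u   [~|-rule on 3]
6. ~p2, u   [~<>-rule on 4 via uRu]
7. ~p3, u   [~<>-rule on 5 via uRu]
8. p2 | p3, v   [<>-rule on 2: fresh world v, uRv]
9. ~p2, v   [~<>-rule on 4 via uRv]
10. ~p3, v   [~<>-rule on 5 via uRv]
11. p3, v   [|-rule on 8 (branches; this branch)]
Accessibility: uRu, uRv, vRu, vRv
Branch closes: p3 and ~p3 both at v.
(One branch shown.) All branches close.

Unsatisfiable (every branch closes)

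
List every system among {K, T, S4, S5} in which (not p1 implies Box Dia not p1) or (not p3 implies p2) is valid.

S4-tableau for the negation not ((not p1 implies Box Dia not p1) or (not p3 implies p2)):
1. not ((not p1 implies Box Dia not p1) or (not p3 implies p2)), 0
2. not (not p1 implies Box Dia not p1), 0   [neg-or-rule on 1]
3. not (not p3 implies p2), 0   [neg-or-rule on 1]
4. not p1, 0   [neg-implies-rule on 2]
5. not Box Dia not p1, 0   [neg-implies-rule on 2]
6. not p3, 0   [neg-implies-rule on 3]
7. not p2, 0   [neg-implies-rule on 3]
8. not Dia not p1, 1   [neg-Box-rule on 5: fresh world 1, 0R1]
9. p1, 1   [neg-Dia-rule on 8 via 1R1]
Accessibility: 0R0, 0R1, 1R1
Complete open branch: countermodel on an S4-frame, so not valid in S4, nor in K, T (the same frame is also a K-frame and a T-frame).
S5-tableau for the negation not ((not p1 implies Box Dia not p1) or (not p3 implies p2)):
1. not ((not p1 implies Box Dia not p1) or (not p3 implies p2)), 0
2. not (not p1 implies Box Dia not p1), 0   [neg-or-rule on 1]
3. not (not p3 implies p2), 0   [neg-or-rule on 1]
4. not p1, 0   [neg-implies-rule on 2]
5. not Box Dia not p1, 0   [neg-implies-rule on 2]
6. not p3, 0   [neg-implies-rule on 3]
7. not p2, 0   [neg-implies-rule on 3]
8. not Dia not p1, 1   [neg-Box-rule on 5: fresh world 1, 0R1]
9. p1, 0   [neg-Dia-rule on 8 via 1R0]
Accessibility: 0R0, 0R1, 1R0, 1R1
Branch closes: p1 and not p1 both at 0.
Every branch closes (one shown): valid in S5.

S5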